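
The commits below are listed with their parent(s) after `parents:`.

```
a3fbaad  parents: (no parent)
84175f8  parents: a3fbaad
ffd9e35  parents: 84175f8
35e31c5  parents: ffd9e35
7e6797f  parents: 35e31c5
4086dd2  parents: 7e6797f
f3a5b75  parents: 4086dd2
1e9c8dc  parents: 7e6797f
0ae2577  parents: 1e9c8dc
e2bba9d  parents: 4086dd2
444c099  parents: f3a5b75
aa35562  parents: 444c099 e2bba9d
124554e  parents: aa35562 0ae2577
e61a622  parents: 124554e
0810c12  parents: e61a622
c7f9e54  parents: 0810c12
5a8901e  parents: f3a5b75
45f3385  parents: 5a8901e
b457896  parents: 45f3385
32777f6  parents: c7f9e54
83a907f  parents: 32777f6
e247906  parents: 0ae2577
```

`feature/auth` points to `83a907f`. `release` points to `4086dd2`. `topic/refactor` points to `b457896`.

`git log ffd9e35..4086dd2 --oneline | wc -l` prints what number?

Reachable from 4086dd2: {35e31c5, 4086dd2, 7e6797f, 84175f8, a3fbaad, ffd9e35}.
Reachable from ffd9e35: {84175f8, a3fbaad, ffd9e35}.
In 4086dd2's history but not ffd9e35's: {35e31c5, 4086dd2, 7e6797f} — 3 commits.

3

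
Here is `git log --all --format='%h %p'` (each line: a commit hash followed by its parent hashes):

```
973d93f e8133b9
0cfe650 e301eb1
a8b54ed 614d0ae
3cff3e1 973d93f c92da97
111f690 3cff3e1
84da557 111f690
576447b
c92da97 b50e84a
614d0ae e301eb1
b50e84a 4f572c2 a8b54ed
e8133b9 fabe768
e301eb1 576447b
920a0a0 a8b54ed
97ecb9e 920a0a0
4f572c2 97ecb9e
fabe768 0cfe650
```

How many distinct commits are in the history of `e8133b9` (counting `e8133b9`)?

Walking parent pointers from e8133b9: reachable set = {0cfe650, 576447b, e301eb1, e8133b9, fabe768}.
That is 5 commits.

5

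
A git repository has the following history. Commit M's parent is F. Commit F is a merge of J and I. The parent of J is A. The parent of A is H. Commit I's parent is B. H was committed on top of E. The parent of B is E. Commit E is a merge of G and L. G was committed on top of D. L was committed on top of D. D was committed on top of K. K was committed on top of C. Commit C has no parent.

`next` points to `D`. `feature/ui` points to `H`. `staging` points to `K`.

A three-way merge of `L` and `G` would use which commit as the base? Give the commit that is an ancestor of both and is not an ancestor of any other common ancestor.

Ancestors of L: {C, D, K, L}.
Ancestors of G: {C, D, G, K}.
Common ancestors: {C, D, K}.
Among these, D is not an ancestor of any other common ancestor — it is the merge base.

D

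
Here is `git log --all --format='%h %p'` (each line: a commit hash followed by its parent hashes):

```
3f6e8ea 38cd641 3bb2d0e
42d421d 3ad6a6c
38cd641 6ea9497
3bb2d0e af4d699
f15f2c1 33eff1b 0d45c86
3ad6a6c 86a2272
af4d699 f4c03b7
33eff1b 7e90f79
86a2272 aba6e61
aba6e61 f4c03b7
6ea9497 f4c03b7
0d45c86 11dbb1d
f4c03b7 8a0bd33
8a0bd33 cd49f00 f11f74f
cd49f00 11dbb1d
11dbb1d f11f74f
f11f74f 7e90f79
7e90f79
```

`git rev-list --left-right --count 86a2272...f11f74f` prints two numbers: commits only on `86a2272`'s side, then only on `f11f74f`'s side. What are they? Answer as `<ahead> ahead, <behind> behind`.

6 ahead, 0 behind

Reachable from 86a2272: {11dbb1d, 7e90f79, 86a2272, 8a0bd33, aba6e61, cd49f00, f11f74f, f4c03b7}.
Reachable from f11f74f: {7e90f79, f11f74f}.
Only in 86a2272's history (ahead): {11dbb1d, 86a2272, 8a0bd33, aba6e61, cd49f00, f4c03b7} — 6.
Only in f11f74f's history (behind): {} — 0.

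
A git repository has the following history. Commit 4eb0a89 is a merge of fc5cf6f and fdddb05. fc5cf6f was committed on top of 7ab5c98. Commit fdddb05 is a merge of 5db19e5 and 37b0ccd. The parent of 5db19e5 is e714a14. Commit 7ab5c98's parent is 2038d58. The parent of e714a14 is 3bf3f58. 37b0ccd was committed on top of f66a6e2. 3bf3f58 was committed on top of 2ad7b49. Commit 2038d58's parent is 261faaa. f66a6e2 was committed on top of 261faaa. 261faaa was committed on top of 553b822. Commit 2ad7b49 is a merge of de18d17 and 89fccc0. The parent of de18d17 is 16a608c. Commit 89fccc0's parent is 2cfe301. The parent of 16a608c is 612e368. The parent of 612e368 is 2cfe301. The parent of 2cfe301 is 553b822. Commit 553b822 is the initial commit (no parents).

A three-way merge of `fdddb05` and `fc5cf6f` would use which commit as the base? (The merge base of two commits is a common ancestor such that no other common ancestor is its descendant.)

261faaa

Ancestors of fdddb05: {16a608c, 261faaa, 2ad7b49, 2cfe301, 37b0ccd, 3bf3f58, 553b822, 5db19e5, 612e368, 89fccc0, de18d17, e714a14, f66a6e2, fdddb05}.
Ancestors of fc5cf6f: {2038d58, 261faaa, 553b822, 7ab5c98, fc5cf6f}.
Common ancestors: {261faaa, 553b822}.
Among these, 261faaa is not an ancestor of any other common ancestor — it is the merge base.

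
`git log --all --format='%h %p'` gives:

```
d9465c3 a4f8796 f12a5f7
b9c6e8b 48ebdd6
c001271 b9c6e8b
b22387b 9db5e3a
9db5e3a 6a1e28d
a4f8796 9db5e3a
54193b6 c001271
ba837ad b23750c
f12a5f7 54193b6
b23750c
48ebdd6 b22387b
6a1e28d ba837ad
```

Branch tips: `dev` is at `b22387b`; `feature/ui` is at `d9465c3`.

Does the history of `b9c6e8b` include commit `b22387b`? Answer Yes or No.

Yes

Ancestors of b9c6e8b (commits reachable by following parents): {48ebdd6, 6a1e28d, 9db5e3a, b22387b, b23750c, b9c6e8b, ba837ad}.
b22387b is in that set, so it is an ancestor of b9c6e8b.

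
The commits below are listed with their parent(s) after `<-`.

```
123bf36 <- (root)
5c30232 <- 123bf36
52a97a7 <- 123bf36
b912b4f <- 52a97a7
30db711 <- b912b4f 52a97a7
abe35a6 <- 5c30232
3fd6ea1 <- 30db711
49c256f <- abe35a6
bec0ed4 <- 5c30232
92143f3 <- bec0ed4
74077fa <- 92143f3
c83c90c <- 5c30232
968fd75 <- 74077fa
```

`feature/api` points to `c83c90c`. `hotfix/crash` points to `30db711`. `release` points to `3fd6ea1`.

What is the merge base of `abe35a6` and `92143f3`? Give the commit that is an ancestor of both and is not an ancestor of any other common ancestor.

Ancestors of abe35a6: {123bf36, 5c30232, abe35a6}.
Ancestors of 92143f3: {123bf36, 5c30232, 92143f3, bec0ed4}.
Common ancestors: {123bf36, 5c30232}.
Among these, 5c30232 is not an ancestor of any other common ancestor — it is the merge base.

5c30232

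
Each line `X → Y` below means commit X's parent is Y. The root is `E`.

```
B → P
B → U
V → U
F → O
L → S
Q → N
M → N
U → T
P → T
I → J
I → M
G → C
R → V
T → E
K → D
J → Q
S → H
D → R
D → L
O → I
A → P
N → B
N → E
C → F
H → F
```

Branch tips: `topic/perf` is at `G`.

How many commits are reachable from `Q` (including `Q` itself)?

Walking parent pointers from Q: reachable set = {B, E, N, P, Q, T, U}.
That is 7 commits.

7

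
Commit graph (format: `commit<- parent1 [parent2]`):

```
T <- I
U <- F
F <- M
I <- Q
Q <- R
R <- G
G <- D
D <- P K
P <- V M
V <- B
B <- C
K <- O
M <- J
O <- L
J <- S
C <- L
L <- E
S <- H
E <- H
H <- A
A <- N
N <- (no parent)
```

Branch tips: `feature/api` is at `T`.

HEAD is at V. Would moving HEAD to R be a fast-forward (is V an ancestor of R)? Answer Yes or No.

A fast-forward from V to R is possible iff V is an ancestor of R.
Ancestors of R: {A, B, C, D, E, G, H, J, K, L, M, N, O, P, R, S, V}.
V is among them, so fast-forward is possible.

Yes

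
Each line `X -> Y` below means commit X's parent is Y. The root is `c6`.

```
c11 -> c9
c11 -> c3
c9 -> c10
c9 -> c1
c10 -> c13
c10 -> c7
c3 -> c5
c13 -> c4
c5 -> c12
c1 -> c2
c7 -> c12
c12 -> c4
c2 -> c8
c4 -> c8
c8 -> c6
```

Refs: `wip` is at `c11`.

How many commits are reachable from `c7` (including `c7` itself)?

Walking parent pointers from c7: reachable set = {c12, c4, c6, c7, c8}.
That is 5 commits.

5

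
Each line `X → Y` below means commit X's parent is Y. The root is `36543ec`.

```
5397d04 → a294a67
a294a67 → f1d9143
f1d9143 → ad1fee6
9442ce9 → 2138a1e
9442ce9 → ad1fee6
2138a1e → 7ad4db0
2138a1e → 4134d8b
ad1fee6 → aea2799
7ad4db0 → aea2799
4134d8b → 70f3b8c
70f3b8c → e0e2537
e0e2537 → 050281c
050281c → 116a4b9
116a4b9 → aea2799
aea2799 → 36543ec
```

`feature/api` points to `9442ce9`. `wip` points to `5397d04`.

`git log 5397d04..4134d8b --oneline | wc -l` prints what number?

5

Reachable from 4134d8b: {050281c, 116a4b9, 36543ec, 4134d8b, 70f3b8c, aea2799, e0e2537}.
Reachable from 5397d04: {36543ec, 5397d04, a294a67, ad1fee6, aea2799, f1d9143}.
In 4134d8b's history but not 5397d04's: {050281c, 116a4b9, 4134d8b, 70f3b8c, e0e2537} — 5 commits.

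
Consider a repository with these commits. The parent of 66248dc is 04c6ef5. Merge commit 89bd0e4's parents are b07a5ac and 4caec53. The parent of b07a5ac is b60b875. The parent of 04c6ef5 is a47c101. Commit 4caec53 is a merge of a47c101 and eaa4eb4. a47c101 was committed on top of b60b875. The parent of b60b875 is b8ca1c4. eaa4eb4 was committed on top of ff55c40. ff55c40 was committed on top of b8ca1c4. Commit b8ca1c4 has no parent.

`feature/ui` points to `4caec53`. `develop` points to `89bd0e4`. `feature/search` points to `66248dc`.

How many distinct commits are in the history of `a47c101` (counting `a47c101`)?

Walking parent pointers from a47c101: reachable set = {a47c101, b60b875, b8ca1c4}.
That is 3 commits.

3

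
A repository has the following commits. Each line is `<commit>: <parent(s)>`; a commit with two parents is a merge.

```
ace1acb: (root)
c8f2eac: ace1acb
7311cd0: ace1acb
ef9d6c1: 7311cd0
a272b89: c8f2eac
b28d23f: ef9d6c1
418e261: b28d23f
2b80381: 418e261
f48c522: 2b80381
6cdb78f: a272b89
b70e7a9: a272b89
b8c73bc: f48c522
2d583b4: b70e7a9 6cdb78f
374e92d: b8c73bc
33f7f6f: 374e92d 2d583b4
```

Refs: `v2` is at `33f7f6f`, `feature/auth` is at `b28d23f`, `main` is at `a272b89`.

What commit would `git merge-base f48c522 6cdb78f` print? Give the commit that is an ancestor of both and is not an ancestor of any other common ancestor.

Ancestors of f48c522: {2b80381, 418e261, 7311cd0, ace1acb, b28d23f, ef9d6c1, f48c522}.
Ancestors of 6cdb78f: {6cdb78f, a272b89, ace1acb, c8f2eac}.
Common ancestors: {ace1acb}.
The only common ancestor is ace1acb, so it is the merge base.

ace1acb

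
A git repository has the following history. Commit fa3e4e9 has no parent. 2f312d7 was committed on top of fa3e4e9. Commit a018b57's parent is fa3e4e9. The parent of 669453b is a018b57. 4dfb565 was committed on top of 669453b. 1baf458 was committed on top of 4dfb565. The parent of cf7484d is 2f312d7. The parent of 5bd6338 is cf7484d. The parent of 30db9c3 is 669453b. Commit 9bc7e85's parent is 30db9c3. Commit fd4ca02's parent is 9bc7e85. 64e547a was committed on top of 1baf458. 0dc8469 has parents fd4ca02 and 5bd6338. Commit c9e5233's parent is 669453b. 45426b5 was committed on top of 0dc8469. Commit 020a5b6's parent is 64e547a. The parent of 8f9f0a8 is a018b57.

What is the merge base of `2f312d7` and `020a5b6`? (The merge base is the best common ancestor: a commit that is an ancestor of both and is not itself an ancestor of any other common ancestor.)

Ancestors of 2f312d7: {2f312d7, fa3e4e9}.
Ancestors of 020a5b6: {020a5b6, 1baf458, 4dfb565, 64e547a, 669453b, a018b57, fa3e4e9}.
Common ancestors: {fa3e4e9}.
The only common ancestor is fa3e4e9, so it is the merge base.

fa3e4e9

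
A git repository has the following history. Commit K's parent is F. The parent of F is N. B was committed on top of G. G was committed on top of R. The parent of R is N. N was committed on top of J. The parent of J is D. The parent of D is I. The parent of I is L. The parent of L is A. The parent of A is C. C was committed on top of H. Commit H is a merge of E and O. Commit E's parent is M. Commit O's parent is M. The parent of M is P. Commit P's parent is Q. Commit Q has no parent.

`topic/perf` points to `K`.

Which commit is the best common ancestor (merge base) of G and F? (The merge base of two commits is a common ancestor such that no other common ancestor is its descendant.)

N

Ancestors of G: {A, C, D, E, G, H, I, J, L, M, N, O, P, Q, R}.
Ancestors of F: {A, C, D, E, F, H, I, J, L, M, N, O, P, Q}.
Common ancestors: {A, C, D, E, H, I, J, L, M, N, O, P, Q}.
Among these, N is not an ancestor of any other common ancestor — it is the merge base.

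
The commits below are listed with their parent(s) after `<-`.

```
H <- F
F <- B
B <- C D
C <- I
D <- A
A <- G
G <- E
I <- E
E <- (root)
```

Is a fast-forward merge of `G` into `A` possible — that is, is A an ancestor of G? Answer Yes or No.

No

A fast-forward from A to G is possible iff A is an ancestor of G.
Ancestors of G: {E, G}.
A is not among them, so fast-forward is not possible.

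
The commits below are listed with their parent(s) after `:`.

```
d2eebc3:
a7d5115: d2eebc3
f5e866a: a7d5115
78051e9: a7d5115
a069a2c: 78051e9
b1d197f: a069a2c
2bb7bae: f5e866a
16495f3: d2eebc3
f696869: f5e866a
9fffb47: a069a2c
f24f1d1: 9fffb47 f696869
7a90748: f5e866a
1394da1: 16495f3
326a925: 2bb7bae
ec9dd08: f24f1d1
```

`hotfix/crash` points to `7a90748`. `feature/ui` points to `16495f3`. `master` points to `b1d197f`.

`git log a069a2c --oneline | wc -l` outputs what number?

4

Walking parent pointers from a069a2c: reachable set = {78051e9, a069a2c, a7d5115, d2eebc3}.
That is 4 commits.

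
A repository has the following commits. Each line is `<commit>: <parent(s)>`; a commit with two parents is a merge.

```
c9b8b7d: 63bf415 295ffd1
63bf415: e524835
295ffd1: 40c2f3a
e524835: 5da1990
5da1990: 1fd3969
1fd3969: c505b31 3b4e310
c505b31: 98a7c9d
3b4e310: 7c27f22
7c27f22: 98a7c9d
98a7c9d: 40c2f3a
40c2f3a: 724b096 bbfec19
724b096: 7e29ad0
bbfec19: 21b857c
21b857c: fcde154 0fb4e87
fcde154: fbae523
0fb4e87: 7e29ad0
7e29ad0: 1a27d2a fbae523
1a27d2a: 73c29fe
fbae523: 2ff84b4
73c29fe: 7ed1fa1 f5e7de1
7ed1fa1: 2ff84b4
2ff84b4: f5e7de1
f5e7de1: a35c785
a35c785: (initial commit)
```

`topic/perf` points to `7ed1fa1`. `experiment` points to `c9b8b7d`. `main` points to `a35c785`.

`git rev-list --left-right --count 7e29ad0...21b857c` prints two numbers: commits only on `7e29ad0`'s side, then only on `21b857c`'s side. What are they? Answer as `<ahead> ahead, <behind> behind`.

0 ahead, 3 behind

Reachable from 7e29ad0: {1a27d2a, 2ff84b4, 73c29fe, 7e29ad0, 7ed1fa1, a35c785, f5e7de1, fbae523}.
Reachable from 21b857c: {0fb4e87, 1a27d2a, 21b857c, 2ff84b4, 73c29fe, 7e29ad0, 7ed1fa1, a35c785, f5e7de1, fbae523, fcde154}.
Only in 7e29ad0's history (ahead): {} — 0.
Only in 21b857c's history (behind): {0fb4e87, 21b857c, fcde154} — 3.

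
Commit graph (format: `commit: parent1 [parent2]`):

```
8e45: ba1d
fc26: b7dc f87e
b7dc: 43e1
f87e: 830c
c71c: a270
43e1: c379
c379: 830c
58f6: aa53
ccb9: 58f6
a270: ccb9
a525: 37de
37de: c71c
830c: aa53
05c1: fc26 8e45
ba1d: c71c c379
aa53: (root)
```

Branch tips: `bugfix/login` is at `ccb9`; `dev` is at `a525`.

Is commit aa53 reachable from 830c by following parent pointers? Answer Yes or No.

Yes

Ancestors of 830c (commits reachable by following parents): {830c, aa53}.
aa53 is in that set, so it is an ancestor of 830c.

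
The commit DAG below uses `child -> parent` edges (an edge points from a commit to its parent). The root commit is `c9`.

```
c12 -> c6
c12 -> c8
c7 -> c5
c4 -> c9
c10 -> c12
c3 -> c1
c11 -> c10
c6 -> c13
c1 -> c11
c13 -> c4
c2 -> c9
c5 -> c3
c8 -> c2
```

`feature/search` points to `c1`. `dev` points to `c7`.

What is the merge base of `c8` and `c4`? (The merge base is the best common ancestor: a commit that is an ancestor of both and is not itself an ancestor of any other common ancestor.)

c9

Ancestors of c8: {c2, c8, c9}.
Ancestors of c4: {c4, c9}.
Common ancestors: {c9}.
The only common ancestor is c9, so it is the merge base.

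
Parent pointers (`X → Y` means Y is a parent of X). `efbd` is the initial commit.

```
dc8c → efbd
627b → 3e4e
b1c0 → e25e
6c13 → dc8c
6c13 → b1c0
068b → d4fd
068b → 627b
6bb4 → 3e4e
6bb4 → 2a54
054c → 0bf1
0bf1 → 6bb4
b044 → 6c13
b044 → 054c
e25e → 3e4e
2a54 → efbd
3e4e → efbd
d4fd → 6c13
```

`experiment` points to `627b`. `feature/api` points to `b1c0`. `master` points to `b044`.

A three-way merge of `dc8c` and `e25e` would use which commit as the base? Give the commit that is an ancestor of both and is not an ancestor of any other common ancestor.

Ancestors of dc8c: {dc8c, efbd}.
Ancestors of e25e: {3e4e, e25e, efbd}.
Common ancestors: {efbd}.
The only common ancestor is efbd, so it is the merge base.

efbd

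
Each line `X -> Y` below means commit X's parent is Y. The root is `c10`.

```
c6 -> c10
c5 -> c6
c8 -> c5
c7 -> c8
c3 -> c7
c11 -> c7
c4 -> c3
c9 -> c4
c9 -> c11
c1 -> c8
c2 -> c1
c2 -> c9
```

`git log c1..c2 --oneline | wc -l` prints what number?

6

Reachable from c2: {c1, c10, c11, c2, c3, c4, c5, c6, c7, c8, c9}.
Reachable from c1: {c1, c10, c5, c6, c8}.
In c2's history but not c1's: {c11, c2, c3, c4, c7, c9} — 6 commits.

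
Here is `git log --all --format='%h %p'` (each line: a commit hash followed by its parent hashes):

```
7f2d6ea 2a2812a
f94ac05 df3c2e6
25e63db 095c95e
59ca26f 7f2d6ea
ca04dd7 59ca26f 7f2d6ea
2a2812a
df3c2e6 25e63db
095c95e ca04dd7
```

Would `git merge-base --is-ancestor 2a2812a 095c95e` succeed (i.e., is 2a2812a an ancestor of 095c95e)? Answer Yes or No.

Yes

Ancestors of 095c95e (commits reachable by following parents): {095c95e, 2a2812a, 59ca26f, 7f2d6ea, ca04dd7}.
2a2812a is in that set, so it is an ancestor of 095c95e.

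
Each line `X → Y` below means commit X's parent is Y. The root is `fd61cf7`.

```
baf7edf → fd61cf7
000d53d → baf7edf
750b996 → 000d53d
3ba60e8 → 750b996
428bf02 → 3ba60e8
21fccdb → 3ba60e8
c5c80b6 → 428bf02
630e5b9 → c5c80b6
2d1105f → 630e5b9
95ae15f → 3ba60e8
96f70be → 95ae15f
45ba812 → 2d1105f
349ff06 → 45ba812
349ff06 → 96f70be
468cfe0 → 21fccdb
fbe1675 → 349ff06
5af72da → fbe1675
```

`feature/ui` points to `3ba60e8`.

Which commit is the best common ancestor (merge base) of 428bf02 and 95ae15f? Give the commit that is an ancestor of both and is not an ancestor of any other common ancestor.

3ba60e8

Ancestors of 428bf02: {000d53d, 3ba60e8, 428bf02, 750b996, baf7edf, fd61cf7}.
Ancestors of 95ae15f: {000d53d, 3ba60e8, 750b996, 95ae15f, baf7edf, fd61cf7}.
Common ancestors: {000d53d, 3ba60e8, 750b996, baf7edf, fd61cf7}.
Among these, 3ba60e8 is not an ancestor of any other common ancestor — it is the merge base.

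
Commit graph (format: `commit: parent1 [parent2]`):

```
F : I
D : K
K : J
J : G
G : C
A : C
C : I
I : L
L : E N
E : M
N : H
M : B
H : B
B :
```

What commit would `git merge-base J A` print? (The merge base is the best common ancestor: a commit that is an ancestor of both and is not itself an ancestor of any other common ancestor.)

Ancestors of J: {B, C, E, G, H, I, J, L, M, N}.
Ancestors of A: {A, B, C, E, H, I, L, M, N}.
Common ancestors: {B, C, E, H, I, L, M, N}.
Among these, C is not an ancestor of any other common ancestor — it is the merge base.

C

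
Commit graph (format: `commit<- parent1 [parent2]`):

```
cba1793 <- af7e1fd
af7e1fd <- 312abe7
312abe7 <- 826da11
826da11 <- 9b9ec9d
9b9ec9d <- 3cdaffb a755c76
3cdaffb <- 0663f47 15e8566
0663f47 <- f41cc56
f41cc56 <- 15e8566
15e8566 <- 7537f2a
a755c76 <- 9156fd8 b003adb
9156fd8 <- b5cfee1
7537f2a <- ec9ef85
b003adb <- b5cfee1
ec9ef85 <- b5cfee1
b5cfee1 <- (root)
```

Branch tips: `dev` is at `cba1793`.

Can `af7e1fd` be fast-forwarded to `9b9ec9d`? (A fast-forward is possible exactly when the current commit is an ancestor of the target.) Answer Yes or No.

No

A fast-forward from af7e1fd to 9b9ec9d is possible iff af7e1fd is an ancestor of 9b9ec9d.
Ancestors of 9b9ec9d: {0663f47, 15e8566, 3cdaffb, 7537f2a, 9156fd8, 9b9ec9d, a755c76, b003adb, b5cfee1, ec9ef85, f41cc56}.
af7e1fd is not among them, so fast-forward is not possible.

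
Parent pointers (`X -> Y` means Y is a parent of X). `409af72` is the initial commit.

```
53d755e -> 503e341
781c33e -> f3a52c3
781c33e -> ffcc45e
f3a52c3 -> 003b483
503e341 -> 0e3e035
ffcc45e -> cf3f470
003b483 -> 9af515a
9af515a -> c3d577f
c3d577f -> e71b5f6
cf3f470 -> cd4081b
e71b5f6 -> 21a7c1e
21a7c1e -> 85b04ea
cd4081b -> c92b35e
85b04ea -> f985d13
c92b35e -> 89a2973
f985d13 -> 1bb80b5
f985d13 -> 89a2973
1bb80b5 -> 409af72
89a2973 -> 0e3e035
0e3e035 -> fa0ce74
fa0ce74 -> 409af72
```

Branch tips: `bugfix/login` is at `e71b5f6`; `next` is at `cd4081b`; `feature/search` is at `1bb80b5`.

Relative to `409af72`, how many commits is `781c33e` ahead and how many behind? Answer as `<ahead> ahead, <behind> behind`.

Reachable from 781c33e: {003b483, 0e3e035, 1bb80b5, 21a7c1e, 409af72, 781c33e, 85b04ea, 89a2973, 9af515a, c3d577f, c92b35e, cd4081b, cf3f470, e71b5f6, f3a52c3, f985d13, fa0ce74, ffcc45e}.
Reachable from 409af72: {409af72}.
Only in 781c33e's history (ahead): {003b483, 0e3e035, 1bb80b5, 21a7c1e, 781c33e, 85b04ea, 89a2973, 9af515a, c3d577f, c92b35e, cd4081b, cf3f470, e71b5f6, f3a52c3, f985d13, fa0ce74, ffcc45e} — 17.
Only in 409af72's history (behind): {} — 0.

17 ahead, 0 behind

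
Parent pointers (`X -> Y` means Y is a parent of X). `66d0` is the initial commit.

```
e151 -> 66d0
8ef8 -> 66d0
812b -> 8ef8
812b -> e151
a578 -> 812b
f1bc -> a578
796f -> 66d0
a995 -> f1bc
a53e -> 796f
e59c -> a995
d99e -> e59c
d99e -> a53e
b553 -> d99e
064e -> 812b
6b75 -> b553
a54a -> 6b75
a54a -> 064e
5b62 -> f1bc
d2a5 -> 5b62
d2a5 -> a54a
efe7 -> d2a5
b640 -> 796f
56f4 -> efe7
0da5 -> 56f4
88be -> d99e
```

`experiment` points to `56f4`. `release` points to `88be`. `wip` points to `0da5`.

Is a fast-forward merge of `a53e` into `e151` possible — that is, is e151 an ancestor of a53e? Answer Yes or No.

A fast-forward from e151 to a53e is possible iff e151 is an ancestor of a53e.
Ancestors of a53e: {66d0, 796f, a53e}.
e151 is not among them, so fast-forward is not possible.

No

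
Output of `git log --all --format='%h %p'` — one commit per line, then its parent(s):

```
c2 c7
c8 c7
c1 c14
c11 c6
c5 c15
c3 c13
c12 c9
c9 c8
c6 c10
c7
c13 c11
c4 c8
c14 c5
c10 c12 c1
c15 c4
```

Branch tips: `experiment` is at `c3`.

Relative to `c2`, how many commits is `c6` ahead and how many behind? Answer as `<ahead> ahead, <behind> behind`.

Reachable from c6: {c1, c10, c12, c14, c15, c4, c5, c6, c7, c8, c9}.
Reachable from c2: {c2, c7}.
Only in c6's history (ahead): {c1, c10, c12, c14, c15, c4, c5, c6, c8, c9} — 10.
Only in c2's history (behind): {c2} — 1.

10 ahead, 1 behind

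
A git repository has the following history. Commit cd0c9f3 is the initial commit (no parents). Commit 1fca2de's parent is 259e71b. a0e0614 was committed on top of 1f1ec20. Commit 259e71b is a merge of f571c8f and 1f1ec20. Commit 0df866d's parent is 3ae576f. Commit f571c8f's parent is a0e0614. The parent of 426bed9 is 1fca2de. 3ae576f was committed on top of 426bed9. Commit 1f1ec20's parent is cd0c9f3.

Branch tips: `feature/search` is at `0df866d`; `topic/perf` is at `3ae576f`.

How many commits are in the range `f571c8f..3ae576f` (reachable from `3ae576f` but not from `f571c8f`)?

4

Reachable from 3ae576f: {1f1ec20, 1fca2de, 259e71b, 3ae576f, 426bed9, a0e0614, cd0c9f3, f571c8f}.
Reachable from f571c8f: {1f1ec20, a0e0614, cd0c9f3, f571c8f}.
In 3ae576f's history but not f571c8f's: {1fca2de, 259e71b, 3ae576f, 426bed9} — 4 commits.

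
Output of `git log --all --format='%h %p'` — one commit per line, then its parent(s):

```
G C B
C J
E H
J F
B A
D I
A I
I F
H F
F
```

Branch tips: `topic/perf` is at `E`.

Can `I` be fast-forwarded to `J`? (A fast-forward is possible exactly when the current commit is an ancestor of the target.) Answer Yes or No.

No

A fast-forward from I to J is possible iff I is an ancestor of J.
Ancestors of J: {F, J}.
I is not among them, so fast-forward is not possible.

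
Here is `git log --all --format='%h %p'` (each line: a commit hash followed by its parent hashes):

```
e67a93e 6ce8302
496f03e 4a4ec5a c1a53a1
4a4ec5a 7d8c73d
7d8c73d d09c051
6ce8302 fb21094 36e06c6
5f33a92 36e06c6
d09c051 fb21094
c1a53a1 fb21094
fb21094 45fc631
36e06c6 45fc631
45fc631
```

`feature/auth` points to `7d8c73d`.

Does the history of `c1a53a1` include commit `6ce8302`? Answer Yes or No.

Ancestors of c1a53a1: {45fc631, c1a53a1, fb21094}.
6ce8302 is not in that set, so it is not an ancestor of c1a53a1.

No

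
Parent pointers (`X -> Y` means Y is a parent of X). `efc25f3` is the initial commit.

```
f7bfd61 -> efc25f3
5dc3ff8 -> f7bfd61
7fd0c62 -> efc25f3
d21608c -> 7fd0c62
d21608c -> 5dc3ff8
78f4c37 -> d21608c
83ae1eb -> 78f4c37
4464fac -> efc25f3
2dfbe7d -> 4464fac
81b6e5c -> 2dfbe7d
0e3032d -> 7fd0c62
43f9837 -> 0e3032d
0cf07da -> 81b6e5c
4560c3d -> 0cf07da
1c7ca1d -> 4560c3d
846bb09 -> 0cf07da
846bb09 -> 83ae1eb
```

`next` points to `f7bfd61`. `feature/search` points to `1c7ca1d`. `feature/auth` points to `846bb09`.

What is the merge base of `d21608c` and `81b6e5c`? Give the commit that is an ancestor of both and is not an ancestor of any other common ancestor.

Ancestors of d21608c: {5dc3ff8, 7fd0c62, d21608c, efc25f3, f7bfd61}.
Ancestors of 81b6e5c: {2dfbe7d, 4464fac, 81b6e5c, efc25f3}.
Common ancestors: {efc25f3}.
The only common ancestor is efc25f3, so it is the merge base.

efc25f3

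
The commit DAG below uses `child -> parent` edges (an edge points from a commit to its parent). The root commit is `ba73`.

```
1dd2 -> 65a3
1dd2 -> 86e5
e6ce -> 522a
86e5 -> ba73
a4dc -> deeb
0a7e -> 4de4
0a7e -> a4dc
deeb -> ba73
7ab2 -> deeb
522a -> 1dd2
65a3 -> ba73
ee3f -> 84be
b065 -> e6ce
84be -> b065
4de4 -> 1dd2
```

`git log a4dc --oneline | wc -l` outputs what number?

3

Walking parent pointers from a4dc: reachable set = {a4dc, ba73, deeb}.
That is 3 commits.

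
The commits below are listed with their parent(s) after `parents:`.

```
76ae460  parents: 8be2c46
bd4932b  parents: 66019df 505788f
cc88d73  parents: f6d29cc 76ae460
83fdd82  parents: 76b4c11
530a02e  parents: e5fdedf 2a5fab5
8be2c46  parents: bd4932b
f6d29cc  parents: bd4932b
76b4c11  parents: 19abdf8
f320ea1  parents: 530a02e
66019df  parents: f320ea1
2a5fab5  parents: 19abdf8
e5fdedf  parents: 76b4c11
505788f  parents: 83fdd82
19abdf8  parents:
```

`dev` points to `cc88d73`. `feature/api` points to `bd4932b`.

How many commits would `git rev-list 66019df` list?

Walking parent pointers from 66019df: reachable set = {19abdf8, 2a5fab5, 530a02e, 66019df, 76b4c11, e5fdedf, f320ea1}.
That is 7 commits.

7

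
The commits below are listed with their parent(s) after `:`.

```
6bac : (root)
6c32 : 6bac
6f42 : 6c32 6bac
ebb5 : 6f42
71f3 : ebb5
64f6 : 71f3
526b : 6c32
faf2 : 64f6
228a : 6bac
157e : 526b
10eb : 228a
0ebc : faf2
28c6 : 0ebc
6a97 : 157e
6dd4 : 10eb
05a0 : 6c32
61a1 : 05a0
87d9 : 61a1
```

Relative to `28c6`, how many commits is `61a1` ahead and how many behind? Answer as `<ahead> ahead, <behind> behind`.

Reachable from 61a1: {05a0, 61a1, 6bac, 6c32}.
Reachable from 28c6: {0ebc, 28c6, 64f6, 6bac, 6c32, 6f42, 71f3, ebb5, faf2}.
Only in 61a1's history (ahead): {05a0, 61a1} — 2.
Only in 28c6's history (behind): {0ebc, 28c6, 64f6, 6f42, 71f3, ebb5, faf2} — 7.

2 ahead, 7 behind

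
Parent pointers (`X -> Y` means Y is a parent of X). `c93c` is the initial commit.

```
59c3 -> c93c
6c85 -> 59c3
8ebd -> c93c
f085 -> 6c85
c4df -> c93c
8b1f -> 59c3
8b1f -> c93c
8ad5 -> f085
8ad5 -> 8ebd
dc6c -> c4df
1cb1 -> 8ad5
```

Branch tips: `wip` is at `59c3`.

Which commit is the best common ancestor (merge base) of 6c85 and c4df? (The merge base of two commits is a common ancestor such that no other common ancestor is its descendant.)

c93c

Ancestors of 6c85: {59c3, 6c85, c93c}.
Ancestors of c4df: {c4df, c93c}.
Common ancestors: {c93c}.
The only common ancestor is c93c, so it is the merge base.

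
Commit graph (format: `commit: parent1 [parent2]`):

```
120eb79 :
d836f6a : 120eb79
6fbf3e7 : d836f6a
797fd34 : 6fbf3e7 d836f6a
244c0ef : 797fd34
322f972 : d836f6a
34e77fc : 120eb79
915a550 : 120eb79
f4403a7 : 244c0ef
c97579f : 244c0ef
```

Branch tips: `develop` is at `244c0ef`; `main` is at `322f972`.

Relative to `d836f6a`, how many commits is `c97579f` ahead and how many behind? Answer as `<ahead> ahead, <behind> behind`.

Reachable from c97579f: {120eb79, 244c0ef, 6fbf3e7, 797fd34, c97579f, d836f6a}.
Reachable from d836f6a: {120eb79, d836f6a}.
Only in c97579f's history (ahead): {244c0ef, 6fbf3e7, 797fd34, c97579f} — 4.
Only in d836f6a's history (behind): {} — 0.

4 ahead, 0 behind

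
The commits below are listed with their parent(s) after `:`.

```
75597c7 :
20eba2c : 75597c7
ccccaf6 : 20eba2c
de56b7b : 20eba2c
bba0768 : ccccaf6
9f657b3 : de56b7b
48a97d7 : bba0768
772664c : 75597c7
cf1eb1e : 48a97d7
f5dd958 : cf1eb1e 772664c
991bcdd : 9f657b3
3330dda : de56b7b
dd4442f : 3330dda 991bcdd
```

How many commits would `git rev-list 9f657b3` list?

4

Walking parent pointers from 9f657b3: reachable set = {20eba2c, 75597c7, 9f657b3, de56b7b}.
That is 4 commits.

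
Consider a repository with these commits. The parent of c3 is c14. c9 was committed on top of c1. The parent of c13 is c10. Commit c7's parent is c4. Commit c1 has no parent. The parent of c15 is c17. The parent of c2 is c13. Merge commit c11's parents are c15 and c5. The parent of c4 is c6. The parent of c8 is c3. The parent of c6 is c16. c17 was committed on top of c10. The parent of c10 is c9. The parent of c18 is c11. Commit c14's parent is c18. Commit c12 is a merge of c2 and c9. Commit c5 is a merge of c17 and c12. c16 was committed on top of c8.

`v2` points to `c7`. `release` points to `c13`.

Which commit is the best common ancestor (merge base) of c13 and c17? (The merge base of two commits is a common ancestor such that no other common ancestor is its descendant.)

c10

Ancestors of c13: {c1, c10, c13, c9}.
Ancestors of c17: {c1, c10, c17, c9}.
Common ancestors: {c1, c10, c9}.
Among these, c10 is not an ancestor of any other common ancestor — it is the merge base.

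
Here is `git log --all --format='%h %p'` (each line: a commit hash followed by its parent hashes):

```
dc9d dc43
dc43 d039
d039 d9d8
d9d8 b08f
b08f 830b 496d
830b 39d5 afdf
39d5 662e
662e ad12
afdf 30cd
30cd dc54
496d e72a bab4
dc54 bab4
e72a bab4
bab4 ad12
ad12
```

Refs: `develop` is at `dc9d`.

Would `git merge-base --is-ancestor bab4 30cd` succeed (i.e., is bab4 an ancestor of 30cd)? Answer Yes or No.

Ancestors of 30cd (commits reachable by following parents): {30cd, ad12, bab4, dc54}.
bab4 is in that set, so it is an ancestor of 30cd.

Yes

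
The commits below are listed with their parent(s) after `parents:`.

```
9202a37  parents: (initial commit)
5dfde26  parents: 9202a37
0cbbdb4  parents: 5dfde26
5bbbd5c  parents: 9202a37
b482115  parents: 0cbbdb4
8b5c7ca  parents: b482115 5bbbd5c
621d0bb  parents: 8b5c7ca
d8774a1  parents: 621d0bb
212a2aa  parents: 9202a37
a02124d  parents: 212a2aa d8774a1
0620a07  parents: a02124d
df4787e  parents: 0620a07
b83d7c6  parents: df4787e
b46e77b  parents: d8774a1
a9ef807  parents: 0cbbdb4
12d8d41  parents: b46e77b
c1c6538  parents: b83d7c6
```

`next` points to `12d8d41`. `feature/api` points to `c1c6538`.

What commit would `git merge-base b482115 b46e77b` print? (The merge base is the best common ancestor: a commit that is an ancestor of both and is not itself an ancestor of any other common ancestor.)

b482115

Ancestors of b482115: {0cbbdb4, 5dfde26, 9202a37, b482115}.
Ancestors of b46e77b: {0cbbdb4, 5bbbd5c, 5dfde26, 621d0bb, 8b5c7ca, 9202a37, b46e77b, b482115, d8774a1}.
Common ancestors: {0cbbdb4, 5dfde26, 9202a37, b482115}.
Among these, b482115 is not an ancestor of any other common ancestor — it is the merge base.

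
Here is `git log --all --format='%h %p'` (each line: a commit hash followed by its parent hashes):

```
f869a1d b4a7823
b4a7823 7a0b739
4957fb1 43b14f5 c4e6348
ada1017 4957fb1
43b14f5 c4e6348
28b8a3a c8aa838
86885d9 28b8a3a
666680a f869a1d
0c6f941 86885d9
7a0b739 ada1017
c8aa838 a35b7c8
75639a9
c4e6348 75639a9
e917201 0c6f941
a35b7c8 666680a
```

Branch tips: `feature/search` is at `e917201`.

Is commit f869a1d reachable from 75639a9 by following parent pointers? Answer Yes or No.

Ancestors of 75639a9: {75639a9}.
f869a1d is not in that set, so it is not an ancestor of 75639a9.

No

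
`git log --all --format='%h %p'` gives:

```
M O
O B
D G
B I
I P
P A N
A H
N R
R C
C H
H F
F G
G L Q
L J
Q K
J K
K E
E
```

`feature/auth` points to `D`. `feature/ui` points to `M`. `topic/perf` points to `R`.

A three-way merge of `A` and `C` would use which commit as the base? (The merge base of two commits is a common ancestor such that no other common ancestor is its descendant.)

H

Ancestors of A: {A, E, F, G, H, J, K, L, Q}.
Ancestors of C: {C, E, F, G, H, J, K, L, Q}.
Common ancestors: {E, F, G, H, J, K, L, Q}.
Among these, H is not an ancestor of any other common ancestor — it is the merge base.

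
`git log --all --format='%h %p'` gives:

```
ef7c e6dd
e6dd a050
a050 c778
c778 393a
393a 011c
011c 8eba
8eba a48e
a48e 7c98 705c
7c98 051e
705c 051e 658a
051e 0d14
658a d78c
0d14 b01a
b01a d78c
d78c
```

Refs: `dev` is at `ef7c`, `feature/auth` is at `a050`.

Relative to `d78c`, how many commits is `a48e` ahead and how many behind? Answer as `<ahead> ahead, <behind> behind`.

7 ahead, 0 behind

Reachable from a48e: {051e, 0d14, 658a, 705c, 7c98, a48e, b01a, d78c}.
Reachable from d78c: {d78c}.
Only in a48e's history (ahead): {051e, 0d14, 658a, 705c, 7c98, a48e, b01a} — 7.
Only in d78c's history (behind): {} — 0.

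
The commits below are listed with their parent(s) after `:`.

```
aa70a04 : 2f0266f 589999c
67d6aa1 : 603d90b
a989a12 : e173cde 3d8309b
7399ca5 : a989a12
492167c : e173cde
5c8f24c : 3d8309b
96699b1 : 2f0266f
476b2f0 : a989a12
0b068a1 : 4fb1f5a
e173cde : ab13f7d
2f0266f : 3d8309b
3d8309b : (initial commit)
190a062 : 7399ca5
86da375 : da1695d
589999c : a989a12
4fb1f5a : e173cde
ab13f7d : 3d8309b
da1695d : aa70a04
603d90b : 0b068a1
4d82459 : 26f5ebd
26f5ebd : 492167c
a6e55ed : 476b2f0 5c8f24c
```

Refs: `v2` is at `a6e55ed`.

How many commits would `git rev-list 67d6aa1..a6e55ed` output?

Reachable from a6e55ed: {3d8309b, 476b2f0, 5c8f24c, a6e55ed, a989a12, ab13f7d, e173cde}.
Reachable from 67d6aa1: {0b068a1, 3d8309b, 4fb1f5a, 603d90b, 67d6aa1, ab13f7d, e173cde}.
In a6e55ed's history but not 67d6aa1's: {476b2f0, 5c8f24c, a6e55ed, a989a12} — 4 commits.

4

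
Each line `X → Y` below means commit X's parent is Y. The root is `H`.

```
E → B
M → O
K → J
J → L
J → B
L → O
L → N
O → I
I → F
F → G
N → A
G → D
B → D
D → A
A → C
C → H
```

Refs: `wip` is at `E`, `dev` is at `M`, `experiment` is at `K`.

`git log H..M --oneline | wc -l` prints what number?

Reachable from M: {A, C, D, F, G, H, I, M, O}.
Reachable from H: {H}.
In M's history but not H's: {A, C, D, F, G, I, M, O} — 8 commits.

8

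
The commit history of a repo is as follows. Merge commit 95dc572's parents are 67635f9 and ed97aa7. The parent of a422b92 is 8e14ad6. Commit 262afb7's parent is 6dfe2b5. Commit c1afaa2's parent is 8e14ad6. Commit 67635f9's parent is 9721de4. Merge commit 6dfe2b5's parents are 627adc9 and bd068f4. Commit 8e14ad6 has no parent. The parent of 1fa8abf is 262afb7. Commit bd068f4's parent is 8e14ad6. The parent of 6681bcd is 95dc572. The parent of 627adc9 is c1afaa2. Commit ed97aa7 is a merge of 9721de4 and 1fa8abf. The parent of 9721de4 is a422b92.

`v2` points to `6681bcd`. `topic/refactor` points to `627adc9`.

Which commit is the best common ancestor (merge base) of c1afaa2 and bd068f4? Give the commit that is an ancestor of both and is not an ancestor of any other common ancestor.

8e14ad6

Ancestors of c1afaa2: {8e14ad6, c1afaa2}.
Ancestors of bd068f4: {8e14ad6, bd068f4}.
Common ancestors: {8e14ad6}.
The only common ancestor is 8e14ad6, so it is the merge base.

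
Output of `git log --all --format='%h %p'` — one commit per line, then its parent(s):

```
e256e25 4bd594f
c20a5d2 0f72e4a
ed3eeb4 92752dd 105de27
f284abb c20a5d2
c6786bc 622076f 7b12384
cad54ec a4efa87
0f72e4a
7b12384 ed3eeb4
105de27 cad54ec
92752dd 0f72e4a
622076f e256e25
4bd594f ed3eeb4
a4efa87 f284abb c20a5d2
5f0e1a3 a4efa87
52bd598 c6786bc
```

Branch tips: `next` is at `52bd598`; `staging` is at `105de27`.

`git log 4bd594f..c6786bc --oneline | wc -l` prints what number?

4

Reachable from c6786bc: {0f72e4a, 105de27, 4bd594f, 622076f, 7b12384, 92752dd, a4efa87, c20a5d2, c6786bc, cad54ec, e256e25, ed3eeb4, f284abb}.
Reachable from 4bd594f: {0f72e4a, 105de27, 4bd594f, 92752dd, a4efa87, c20a5d2, cad54ec, ed3eeb4, f284abb}.
In c6786bc's history but not 4bd594f's: {622076f, 7b12384, c6786bc, e256e25} — 4 commits.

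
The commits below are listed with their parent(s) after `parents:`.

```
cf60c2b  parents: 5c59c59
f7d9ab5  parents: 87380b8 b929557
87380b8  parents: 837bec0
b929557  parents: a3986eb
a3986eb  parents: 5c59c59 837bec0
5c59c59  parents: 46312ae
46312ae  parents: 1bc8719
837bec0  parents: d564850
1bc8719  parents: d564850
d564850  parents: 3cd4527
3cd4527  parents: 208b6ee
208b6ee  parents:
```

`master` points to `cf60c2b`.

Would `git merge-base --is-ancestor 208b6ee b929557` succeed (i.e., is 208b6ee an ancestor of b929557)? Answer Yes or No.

Ancestors of b929557 (commits reachable by following parents): {1bc8719, 208b6ee, 3cd4527, 46312ae, 5c59c59, 837bec0, a3986eb, b929557, d564850}.
208b6ee is in that set, so it is an ancestor of b929557.

Yes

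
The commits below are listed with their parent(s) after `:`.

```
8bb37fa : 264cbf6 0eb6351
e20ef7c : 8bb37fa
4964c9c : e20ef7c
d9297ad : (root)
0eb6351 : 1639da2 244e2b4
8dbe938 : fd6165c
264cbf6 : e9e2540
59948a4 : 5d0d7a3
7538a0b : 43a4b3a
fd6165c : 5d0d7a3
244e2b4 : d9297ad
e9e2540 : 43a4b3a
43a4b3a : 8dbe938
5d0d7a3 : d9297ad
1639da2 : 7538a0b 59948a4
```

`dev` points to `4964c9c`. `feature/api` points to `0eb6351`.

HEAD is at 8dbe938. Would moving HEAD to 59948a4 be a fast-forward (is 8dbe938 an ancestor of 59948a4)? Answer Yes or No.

A fast-forward from 8dbe938 to 59948a4 is possible iff 8dbe938 is an ancestor of 59948a4.
Ancestors of 59948a4: {59948a4, 5d0d7a3, d9297ad}.
8dbe938 is not among them, so fast-forward is not possible.

No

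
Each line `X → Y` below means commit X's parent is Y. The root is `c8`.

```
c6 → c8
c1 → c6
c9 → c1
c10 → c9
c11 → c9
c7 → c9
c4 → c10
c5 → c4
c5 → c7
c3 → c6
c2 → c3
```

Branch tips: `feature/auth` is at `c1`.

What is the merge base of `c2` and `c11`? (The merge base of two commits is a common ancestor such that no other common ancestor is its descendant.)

Ancestors of c2: {c2, c3, c6, c8}.
Ancestors of c11: {c1, c11, c6, c8, c9}.
Common ancestors: {c6, c8}.
Among these, c6 is not an ancestor of any other common ancestor — it is the merge base.

c6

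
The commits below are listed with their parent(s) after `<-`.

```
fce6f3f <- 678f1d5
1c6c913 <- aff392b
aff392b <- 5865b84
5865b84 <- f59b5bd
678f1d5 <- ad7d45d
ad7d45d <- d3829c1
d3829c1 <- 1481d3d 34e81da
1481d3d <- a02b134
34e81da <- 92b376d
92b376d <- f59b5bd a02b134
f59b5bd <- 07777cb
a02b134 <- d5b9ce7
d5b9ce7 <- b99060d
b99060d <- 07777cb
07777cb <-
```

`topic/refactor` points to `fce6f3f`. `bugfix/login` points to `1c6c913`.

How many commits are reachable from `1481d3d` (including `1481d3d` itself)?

Walking parent pointers from 1481d3d: reachable set = {07777cb, 1481d3d, a02b134, b99060d, d5b9ce7}.
That is 5 commits.

5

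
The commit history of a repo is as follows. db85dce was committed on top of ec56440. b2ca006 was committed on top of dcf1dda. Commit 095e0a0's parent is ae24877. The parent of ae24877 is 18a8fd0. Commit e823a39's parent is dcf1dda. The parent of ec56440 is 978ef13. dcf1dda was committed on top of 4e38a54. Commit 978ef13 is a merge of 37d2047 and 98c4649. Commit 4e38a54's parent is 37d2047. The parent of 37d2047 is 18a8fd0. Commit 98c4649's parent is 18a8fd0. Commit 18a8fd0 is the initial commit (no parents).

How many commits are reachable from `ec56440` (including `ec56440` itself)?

5

Walking parent pointers from ec56440: reachable set = {18a8fd0, 37d2047, 978ef13, 98c4649, ec56440}.
That is 5 commits.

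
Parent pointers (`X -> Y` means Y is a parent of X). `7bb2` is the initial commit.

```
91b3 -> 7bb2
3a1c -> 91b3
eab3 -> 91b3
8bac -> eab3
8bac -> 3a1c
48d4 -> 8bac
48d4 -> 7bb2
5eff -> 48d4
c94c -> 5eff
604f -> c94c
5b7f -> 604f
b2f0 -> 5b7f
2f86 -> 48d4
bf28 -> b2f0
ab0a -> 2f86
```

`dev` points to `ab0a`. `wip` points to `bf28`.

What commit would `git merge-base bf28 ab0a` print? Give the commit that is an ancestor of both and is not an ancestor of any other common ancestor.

Ancestors of bf28: {3a1c, 48d4, 5b7f, 5eff, 604f, 7bb2, 8bac, 91b3, b2f0, bf28, c94c, eab3}.
Ancestors of ab0a: {2f86, 3a1c, 48d4, 7bb2, 8bac, 91b3, ab0a, eab3}.
Common ancestors: {3a1c, 48d4, 7bb2, 8bac, 91b3, eab3}.
Among these, 48d4 is not an ancestor of any other common ancestor — it is the merge base.

48d4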